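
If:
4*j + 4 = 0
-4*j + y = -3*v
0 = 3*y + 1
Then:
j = -1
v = -11/9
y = -1/3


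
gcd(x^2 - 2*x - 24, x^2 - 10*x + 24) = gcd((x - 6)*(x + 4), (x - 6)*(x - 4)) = x - 6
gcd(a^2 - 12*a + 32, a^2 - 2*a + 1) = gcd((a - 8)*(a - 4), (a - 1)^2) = 1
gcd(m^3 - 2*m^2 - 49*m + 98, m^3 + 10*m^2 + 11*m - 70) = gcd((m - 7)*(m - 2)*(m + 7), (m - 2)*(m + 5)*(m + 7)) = m^2 + 5*m - 14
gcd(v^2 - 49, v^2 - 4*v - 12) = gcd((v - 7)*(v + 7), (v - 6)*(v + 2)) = 1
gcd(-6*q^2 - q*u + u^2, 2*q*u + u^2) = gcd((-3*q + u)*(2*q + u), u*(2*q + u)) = 2*q + u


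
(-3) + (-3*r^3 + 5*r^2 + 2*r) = -3*r^3 + 5*r^2 + 2*r - 3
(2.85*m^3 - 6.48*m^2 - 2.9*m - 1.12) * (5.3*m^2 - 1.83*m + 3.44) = 15.105*m^5 - 39.5595*m^4 + 6.2924*m^3 - 22.9202*m^2 - 7.9264*m - 3.8528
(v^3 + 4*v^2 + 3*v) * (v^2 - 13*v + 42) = v^5 - 9*v^4 - 7*v^3 + 129*v^2 + 126*v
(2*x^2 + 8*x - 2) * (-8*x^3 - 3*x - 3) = -16*x^5 - 64*x^4 + 10*x^3 - 30*x^2 - 18*x + 6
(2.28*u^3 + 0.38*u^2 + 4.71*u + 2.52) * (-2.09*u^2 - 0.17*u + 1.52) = -4.7652*u^5 - 1.1818*u^4 - 6.4429*u^3 - 5.4899*u^2 + 6.7308*u + 3.8304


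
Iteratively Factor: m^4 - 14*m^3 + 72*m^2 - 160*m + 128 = (m - 4)*(m^3 - 10*m^2 + 32*m - 32) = (m - 4)*(m - 2)*(m^2 - 8*m + 16) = (m - 4)^2*(m - 2)*(m - 4)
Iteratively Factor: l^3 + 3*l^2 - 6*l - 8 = (l - 2)*(l^2 + 5*l + 4) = (l - 2)*(l + 4)*(l + 1)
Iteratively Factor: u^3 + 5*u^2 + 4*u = (u)*(u^2 + 5*u + 4) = u*(u + 4)*(u + 1)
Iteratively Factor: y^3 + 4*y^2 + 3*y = (y)*(y^2 + 4*y + 3) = y*(y + 1)*(y + 3)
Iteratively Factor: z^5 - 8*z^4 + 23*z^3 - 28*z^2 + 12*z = (z - 2)*(z^4 - 6*z^3 + 11*z^2 - 6*z) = (z - 2)*(z - 1)*(z^3 - 5*z^2 + 6*z) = (z - 3)*(z - 2)*(z - 1)*(z^2 - 2*z) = (z - 3)*(z - 2)^2*(z - 1)*(z)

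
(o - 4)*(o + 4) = o^2 - 16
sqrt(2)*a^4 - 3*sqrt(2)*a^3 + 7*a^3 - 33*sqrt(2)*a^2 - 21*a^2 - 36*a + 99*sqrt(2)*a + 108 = (a - 3)*(a - 3*sqrt(2))*(a + 6*sqrt(2))*(sqrt(2)*a + 1)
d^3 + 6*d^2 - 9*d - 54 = (d - 3)*(d + 3)*(d + 6)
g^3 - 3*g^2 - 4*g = g*(g - 4)*(g + 1)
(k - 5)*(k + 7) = k^2 + 2*k - 35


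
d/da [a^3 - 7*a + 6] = 3*a^2 - 7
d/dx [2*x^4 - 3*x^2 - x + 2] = 8*x^3 - 6*x - 1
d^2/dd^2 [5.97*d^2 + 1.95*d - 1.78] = 11.9400000000000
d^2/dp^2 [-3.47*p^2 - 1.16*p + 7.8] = -6.94000000000000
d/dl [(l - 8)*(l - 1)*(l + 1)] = 3*l^2 - 16*l - 1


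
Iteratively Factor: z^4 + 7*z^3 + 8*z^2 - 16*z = (z + 4)*(z^3 + 3*z^2 - 4*z) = (z + 4)^2*(z^2 - z) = (z - 1)*(z + 4)^2*(z)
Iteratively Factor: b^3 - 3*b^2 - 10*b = (b - 5)*(b^2 + 2*b) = (b - 5)*(b + 2)*(b)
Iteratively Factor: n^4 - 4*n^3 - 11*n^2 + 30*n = (n)*(n^3 - 4*n^2 - 11*n + 30) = n*(n - 5)*(n^2 + n - 6) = n*(n - 5)*(n + 3)*(n - 2)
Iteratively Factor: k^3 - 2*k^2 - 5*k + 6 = (k - 3)*(k^2 + k - 2) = (k - 3)*(k - 1)*(k + 2)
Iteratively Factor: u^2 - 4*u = (u - 4)*(u)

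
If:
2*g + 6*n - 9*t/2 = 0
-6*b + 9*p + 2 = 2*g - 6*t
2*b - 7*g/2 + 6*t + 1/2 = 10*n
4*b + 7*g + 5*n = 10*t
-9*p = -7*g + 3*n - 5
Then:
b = -2209/654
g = -227/109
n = -739/327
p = -305/981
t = -1288/327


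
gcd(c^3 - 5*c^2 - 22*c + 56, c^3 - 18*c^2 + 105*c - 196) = c - 7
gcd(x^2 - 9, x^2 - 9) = x^2 - 9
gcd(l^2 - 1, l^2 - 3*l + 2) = l - 1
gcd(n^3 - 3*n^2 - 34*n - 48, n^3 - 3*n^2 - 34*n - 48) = n^3 - 3*n^2 - 34*n - 48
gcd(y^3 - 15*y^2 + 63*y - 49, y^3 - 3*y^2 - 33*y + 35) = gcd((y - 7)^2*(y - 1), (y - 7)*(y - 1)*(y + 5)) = y^2 - 8*y + 7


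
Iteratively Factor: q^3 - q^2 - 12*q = (q)*(q^2 - q - 12) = q*(q + 3)*(q - 4)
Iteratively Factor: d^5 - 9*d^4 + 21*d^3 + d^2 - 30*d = (d - 3)*(d^4 - 6*d^3 + 3*d^2 + 10*d) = d*(d - 3)*(d^3 - 6*d^2 + 3*d + 10) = d*(d - 3)*(d - 2)*(d^2 - 4*d - 5) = d*(d - 5)*(d - 3)*(d - 2)*(d + 1)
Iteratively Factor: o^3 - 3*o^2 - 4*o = (o - 4)*(o^2 + o) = (o - 4)*(o + 1)*(o)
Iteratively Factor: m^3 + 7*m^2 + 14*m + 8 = (m + 1)*(m^2 + 6*m + 8) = (m + 1)*(m + 2)*(m + 4)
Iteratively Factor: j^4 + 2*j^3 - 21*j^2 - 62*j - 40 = (j - 5)*(j^3 + 7*j^2 + 14*j + 8) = (j - 5)*(j + 4)*(j^2 + 3*j + 2) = (j - 5)*(j + 1)*(j + 4)*(j + 2)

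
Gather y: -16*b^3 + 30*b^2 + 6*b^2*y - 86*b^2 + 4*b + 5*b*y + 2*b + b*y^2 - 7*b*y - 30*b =-16*b^3 - 56*b^2 + b*y^2 - 24*b + y*(6*b^2 - 2*b)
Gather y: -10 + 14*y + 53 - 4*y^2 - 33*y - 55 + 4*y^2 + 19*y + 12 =0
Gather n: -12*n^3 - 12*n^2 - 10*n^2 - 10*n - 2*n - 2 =-12*n^3 - 22*n^2 - 12*n - 2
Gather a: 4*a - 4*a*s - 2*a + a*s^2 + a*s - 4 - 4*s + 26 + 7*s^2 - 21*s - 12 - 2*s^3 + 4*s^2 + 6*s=a*(s^2 - 3*s + 2) - 2*s^3 + 11*s^2 - 19*s + 10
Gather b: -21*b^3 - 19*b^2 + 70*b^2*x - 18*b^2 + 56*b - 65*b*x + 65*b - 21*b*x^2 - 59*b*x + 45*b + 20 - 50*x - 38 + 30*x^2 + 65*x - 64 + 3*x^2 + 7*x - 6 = -21*b^3 + b^2*(70*x - 37) + b*(-21*x^2 - 124*x + 166) + 33*x^2 + 22*x - 88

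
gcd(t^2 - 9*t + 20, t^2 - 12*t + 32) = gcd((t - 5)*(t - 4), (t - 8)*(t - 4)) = t - 4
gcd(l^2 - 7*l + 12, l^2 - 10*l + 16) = 1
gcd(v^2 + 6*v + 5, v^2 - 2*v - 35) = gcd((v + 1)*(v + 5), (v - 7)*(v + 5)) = v + 5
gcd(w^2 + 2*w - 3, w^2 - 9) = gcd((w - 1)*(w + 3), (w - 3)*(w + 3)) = w + 3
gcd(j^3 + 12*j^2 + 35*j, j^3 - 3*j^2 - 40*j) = j^2 + 5*j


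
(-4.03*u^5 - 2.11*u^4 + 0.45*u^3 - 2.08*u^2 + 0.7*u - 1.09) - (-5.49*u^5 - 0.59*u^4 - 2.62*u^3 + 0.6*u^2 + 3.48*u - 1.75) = 1.46*u^5 - 1.52*u^4 + 3.07*u^3 - 2.68*u^2 - 2.78*u + 0.66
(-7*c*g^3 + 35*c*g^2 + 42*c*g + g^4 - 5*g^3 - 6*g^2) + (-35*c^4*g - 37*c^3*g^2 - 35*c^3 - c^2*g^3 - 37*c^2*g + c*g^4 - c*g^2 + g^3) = -35*c^4*g - 37*c^3*g^2 - 35*c^3 - c^2*g^3 - 37*c^2*g + c*g^4 - 7*c*g^3 + 34*c*g^2 + 42*c*g + g^4 - 4*g^3 - 6*g^2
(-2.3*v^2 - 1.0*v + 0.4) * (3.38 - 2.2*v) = 5.06*v^3 - 5.574*v^2 - 4.26*v + 1.352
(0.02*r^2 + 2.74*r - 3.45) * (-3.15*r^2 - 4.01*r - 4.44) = -0.063*r^4 - 8.7112*r^3 - 0.208700000000001*r^2 + 1.6689*r + 15.318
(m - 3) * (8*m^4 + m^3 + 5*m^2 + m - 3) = 8*m^5 - 23*m^4 + 2*m^3 - 14*m^2 - 6*m + 9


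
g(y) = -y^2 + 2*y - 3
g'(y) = 2 - 2*y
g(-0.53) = -4.34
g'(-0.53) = 3.06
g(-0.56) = -4.43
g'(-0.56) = 3.12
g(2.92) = -5.69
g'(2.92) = -3.84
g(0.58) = -2.18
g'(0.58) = 0.84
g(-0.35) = -3.82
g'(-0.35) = 2.70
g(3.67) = -9.13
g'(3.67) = -5.34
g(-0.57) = -4.46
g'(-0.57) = 3.14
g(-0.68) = -4.82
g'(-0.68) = 3.36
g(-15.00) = -258.00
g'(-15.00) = 32.00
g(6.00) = -27.00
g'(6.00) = -10.00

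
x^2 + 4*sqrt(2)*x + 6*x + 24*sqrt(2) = (x + 6)*(x + 4*sqrt(2))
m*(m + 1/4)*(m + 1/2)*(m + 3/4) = m^4 + 3*m^3/2 + 11*m^2/16 + 3*m/32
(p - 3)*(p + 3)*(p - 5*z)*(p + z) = p^4 - 4*p^3*z - 5*p^2*z^2 - 9*p^2 + 36*p*z + 45*z^2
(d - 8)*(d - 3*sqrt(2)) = d^2 - 8*d - 3*sqrt(2)*d + 24*sqrt(2)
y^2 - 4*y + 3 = (y - 3)*(y - 1)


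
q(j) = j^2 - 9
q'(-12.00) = -24.00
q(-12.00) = 135.00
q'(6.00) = 12.00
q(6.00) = 27.00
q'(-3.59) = -7.18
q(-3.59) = 3.89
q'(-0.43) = -0.86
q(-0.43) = -8.82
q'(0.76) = 1.52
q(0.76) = -8.42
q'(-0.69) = -1.38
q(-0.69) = -8.52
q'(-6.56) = -13.12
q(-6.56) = 34.03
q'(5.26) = 10.52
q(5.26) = 18.67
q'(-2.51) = -5.02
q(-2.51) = -2.70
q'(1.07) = 2.14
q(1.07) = -7.86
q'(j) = 2*j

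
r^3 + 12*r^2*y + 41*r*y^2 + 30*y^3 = (r + y)*(r + 5*y)*(r + 6*y)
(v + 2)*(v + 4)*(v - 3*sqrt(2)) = v^3 - 3*sqrt(2)*v^2 + 6*v^2 - 18*sqrt(2)*v + 8*v - 24*sqrt(2)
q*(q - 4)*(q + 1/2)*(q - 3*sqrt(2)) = q^4 - 3*sqrt(2)*q^3 - 7*q^3/2 - 2*q^2 + 21*sqrt(2)*q^2/2 + 6*sqrt(2)*q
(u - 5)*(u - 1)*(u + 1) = u^3 - 5*u^2 - u + 5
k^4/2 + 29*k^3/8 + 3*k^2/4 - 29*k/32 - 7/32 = (k/2 + 1/4)*(k - 1/2)*(k + 1/4)*(k + 7)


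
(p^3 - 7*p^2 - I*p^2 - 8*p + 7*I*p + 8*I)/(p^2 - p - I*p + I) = (p^2 - 7*p - 8)/(p - 1)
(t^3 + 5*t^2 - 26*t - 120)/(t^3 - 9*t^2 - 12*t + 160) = (t + 6)/(t - 8)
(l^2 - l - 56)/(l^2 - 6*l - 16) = (l + 7)/(l + 2)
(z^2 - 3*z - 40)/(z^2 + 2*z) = (z^2 - 3*z - 40)/(z*(z + 2))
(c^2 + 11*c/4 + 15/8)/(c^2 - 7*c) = (8*c^2 + 22*c + 15)/(8*c*(c - 7))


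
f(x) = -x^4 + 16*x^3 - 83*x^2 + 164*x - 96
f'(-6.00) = 3752.00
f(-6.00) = -8820.00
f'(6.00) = 32.00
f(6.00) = 60.00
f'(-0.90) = 355.20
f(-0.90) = -323.15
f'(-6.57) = 4460.91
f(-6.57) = -11156.87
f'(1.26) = 23.04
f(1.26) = 8.35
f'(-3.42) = 1453.15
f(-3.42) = -2404.51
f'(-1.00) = 382.00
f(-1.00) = -360.00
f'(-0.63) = 288.63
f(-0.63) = -236.42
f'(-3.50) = 1504.50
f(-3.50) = -2522.81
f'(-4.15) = 1965.47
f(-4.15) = -3646.26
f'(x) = -4*x^3 + 48*x^2 - 166*x + 164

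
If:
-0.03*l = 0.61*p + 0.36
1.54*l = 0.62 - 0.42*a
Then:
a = 74.5555555555556*p + 45.4761904761905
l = -20.3333333333333*p - 12.0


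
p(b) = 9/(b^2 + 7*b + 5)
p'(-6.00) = 45.00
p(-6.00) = -9.00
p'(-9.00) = 0.19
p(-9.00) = 0.39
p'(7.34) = -0.02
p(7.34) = 0.08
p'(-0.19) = -4.34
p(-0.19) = 2.43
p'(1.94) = -0.20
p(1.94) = 0.40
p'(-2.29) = -0.65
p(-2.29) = -1.56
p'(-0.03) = -2.72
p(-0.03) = 1.88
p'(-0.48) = -15.54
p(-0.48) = 4.81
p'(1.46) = -0.30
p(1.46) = 0.52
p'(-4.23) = 0.29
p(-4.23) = -1.34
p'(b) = 9*(-2*b - 7)/(b^2 + 7*b + 5)^2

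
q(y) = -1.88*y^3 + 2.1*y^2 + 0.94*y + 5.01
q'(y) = -5.64*y^2 + 4.2*y + 0.94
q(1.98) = 0.51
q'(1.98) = -12.86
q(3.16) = -30.37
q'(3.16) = -42.11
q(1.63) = 3.98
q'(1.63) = -7.20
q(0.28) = 5.40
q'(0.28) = 1.67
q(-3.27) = 90.13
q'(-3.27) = -73.10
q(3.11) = -28.31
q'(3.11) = -40.55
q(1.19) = 5.93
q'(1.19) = -2.05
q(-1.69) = 18.49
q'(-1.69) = -22.27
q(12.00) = -2929.95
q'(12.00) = -760.82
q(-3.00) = 71.85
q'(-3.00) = -62.42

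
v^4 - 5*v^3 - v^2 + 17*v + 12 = (v - 4)*(v - 3)*(v + 1)^2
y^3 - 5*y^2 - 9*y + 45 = (y - 5)*(y - 3)*(y + 3)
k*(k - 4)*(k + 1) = k^3 - 3*k^2 - 4*k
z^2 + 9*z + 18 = (z + 3)*(z + 6)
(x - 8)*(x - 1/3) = x^2 - 25*x/3 + 8/3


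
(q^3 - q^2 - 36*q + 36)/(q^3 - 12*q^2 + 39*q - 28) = (q^2 - 36)/(q^2 - 11*q + 28)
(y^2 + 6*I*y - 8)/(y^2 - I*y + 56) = (y^2 + 6*I*y - 8)/(y^2 - I*y + 56)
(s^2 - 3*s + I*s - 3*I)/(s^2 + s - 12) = (s + I)/(s + 4)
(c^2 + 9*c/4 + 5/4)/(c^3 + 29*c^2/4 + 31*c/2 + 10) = (c + 1)/(c^2 + 6*c + 8)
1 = 1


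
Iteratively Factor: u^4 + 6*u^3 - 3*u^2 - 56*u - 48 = (u - 3)*(u^3 + 9*u^2 + 24*u + 16) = (u - 3)*(u + 1)*(u^2 + 8*u + 16) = (u - 3)*(u + 1)*(u + 4)*(u + 4)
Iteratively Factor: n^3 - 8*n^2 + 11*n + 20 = (n - 5)*(n^2 - 3*n - 4) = (n - 5)*(n + 1)*(n - 4)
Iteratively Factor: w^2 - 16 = (w - 4)*(w + 4)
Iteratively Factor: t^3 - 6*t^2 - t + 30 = (t + 2)*(t^2 - 8*t + 15) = (t - 3)*(t + 2)*(t - 5)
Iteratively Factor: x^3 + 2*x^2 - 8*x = (x + 4)*(x^2 - 2*x) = (x - 2)*(x + 4)*(x)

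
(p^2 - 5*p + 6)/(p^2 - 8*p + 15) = (p - 2)/(p - 5)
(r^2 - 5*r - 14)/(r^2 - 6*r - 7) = (r + 2)/(r + 1)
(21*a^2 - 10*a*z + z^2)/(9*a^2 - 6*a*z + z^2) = (-7*a + z)/(-3*a + z)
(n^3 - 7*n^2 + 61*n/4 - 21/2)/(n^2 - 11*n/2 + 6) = (n^2 - 11*n/2 + 7)/(n - 4)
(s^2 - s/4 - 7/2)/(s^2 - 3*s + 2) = (s + 7/4)/(s - 1)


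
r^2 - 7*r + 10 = (r - 5)*(r - 2)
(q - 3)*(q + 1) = q^2 - 2*q - 3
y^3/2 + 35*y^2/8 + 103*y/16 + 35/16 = (y/2 + 1/4)*(y + 5/4)*(y + 7)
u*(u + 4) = u^2 + 4*u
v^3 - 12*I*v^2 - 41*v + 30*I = (v - 6*I)*(v - 5*I)*(v - I)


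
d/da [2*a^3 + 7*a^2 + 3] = 2*a*(3*a + 7)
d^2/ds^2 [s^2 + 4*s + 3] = 2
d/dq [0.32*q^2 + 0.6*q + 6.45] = 0.64*q + 0.6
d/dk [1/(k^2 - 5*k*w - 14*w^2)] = (-2*k + 5*w)/(-k^2 + 5*k*w + 14*w^2)^2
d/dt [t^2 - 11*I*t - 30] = 2*t - 11*I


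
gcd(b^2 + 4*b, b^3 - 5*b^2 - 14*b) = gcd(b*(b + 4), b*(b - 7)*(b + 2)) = b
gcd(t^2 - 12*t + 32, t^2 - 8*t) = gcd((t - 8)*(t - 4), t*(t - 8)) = t - 8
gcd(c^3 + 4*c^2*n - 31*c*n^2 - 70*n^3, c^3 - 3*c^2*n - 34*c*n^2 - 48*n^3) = c + 2*n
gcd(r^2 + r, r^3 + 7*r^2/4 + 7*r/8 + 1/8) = r + 1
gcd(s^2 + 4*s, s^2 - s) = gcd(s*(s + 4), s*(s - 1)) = s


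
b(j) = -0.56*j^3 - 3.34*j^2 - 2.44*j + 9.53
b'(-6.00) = -22.84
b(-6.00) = 24.89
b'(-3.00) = 2.48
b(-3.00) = 1.91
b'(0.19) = -3.77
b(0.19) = 8.94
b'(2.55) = -30.40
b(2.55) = -27.70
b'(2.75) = -33.52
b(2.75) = -34.08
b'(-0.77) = 1.71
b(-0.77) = 9.68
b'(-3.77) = -1.13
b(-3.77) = 1.26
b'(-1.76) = 4.11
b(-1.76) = 6.53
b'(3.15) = -40.15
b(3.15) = -48.80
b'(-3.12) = 2.05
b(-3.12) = 1.64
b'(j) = -1.68*j^2 - 6.68*j - 2.44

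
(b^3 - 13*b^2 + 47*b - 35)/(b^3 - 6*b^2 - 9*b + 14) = (b - 5)/(b + 2)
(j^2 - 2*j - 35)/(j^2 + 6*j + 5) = (j - 7)/(j + 1)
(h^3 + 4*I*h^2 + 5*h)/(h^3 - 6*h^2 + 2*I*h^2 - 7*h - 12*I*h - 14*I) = h*(h^2 + 4*I*h + 5)/(h^3 + 2*h^2*(-3 + I) - h*(7 + 12*I) - 14*I)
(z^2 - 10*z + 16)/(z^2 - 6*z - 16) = (z - 2)/(z + 2)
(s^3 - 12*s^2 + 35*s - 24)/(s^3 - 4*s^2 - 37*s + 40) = (s - 3)/(s + 5)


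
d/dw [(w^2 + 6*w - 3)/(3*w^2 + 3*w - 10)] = (-15*w^2 - 2*w - 51)/(9*w^4 + 18*w^3 - 51*w^2 - 60*w + 100)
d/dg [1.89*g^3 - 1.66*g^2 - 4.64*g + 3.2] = 5.67*g^2 - 3.32*g - 4.64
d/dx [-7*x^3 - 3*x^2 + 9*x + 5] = -21*x^2 - 6*x + 9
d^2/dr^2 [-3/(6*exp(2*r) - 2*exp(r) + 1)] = 6*(-4*(6*exp(r) - 1)^2*exp(r) + (12*exp(r) - 1)*(6*exp(2*r) - 2*exp(r) + 1))*exp(r)/(6*exp(2*r) - 2*exp(r) + 1)^3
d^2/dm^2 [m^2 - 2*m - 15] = 2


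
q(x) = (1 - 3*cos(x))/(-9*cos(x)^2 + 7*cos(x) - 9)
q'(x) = (1 - 3*cos(x))*(-18*sin(x)*cos(x) + 7*sin(x))/(-9*cos(x)^2 + 7*cos(x) - 9)^2 + 3*sin(x)/(-9*cos(x)^2 + 7*cos(x) - 9) = (27*cos(x)^2 - 18*cos(x) - 20)*sin(x)/(9*sin(x)^2 + 7*cos(x) - 18)^2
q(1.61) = -0.12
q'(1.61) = -0.22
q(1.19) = 0.02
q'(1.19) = -0.37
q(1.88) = -0.16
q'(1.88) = -0.08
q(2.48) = -0.17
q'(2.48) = 0.02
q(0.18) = 0.18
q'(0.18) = -0.02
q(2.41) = -0.17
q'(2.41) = 0.02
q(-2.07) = -0.17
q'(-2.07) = 0.02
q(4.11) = -0.17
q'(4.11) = 0.00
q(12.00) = 0.16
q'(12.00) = 0.09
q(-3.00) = -0.16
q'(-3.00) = -0.00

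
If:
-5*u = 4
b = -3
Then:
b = -3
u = -4/5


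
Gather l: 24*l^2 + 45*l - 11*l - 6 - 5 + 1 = 24*l^2 + 34*l - 10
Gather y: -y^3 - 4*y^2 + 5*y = -y^3 - 4*y^2 + 5*y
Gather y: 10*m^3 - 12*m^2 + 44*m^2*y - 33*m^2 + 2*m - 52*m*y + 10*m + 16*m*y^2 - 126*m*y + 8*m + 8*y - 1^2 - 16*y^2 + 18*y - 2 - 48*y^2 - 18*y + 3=10*m^3 - 45*m^2 + 20*m + y^2*(16*m - 64) + y*(44*m^2 - 178*m + 8)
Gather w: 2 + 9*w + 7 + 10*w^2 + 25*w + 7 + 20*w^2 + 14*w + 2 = 30*w^2 + 48*w + 18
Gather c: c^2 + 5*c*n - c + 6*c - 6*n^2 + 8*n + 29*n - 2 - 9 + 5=c^2 + c*(5*n + 5) - 6*n^2 + 37*n - 6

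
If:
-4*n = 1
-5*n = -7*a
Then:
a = -5/28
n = -1/4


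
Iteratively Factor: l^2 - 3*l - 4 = (l - 4)*(l + 1)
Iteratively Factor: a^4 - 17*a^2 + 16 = (a + 1)*(a^3 - a^2 - 16*a + 16) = (a - 1)*(a + 1)*(a^2 - 16) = (a - 4)*(a - 1)*(a + 1)*(a + 4)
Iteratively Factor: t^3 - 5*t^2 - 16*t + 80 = (t - 5)*(t^2 - 16) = (t - 5)*(t - 4)*(t + 4)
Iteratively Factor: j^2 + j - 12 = (j - 3)*(j + 4)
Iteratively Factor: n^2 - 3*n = (n)*(n - 3)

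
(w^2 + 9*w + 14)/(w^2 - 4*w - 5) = (w^2 + 9*w + 14)/(w^2 - 4*w - 5)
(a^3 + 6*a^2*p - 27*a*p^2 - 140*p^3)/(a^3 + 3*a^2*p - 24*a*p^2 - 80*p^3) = (a + 7*p)/(a + 4*p)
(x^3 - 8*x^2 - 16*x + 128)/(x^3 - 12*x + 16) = (x^2 - 12*x + 32)/(x^2 - 4*x + 4)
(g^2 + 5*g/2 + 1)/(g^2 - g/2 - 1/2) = (g + 2)/(g - 1)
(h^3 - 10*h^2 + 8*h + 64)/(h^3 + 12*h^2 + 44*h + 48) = (h^2 - 12*h + 32)/(h^2 + 10*h + 24)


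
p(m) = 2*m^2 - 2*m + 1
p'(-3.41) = -15.64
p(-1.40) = 7.72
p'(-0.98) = -5.92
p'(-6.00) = -26.00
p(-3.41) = 31.08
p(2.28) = 6.84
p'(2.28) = 7.12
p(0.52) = 0.50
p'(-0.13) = -2.52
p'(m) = 4*m - 2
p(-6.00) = 85.00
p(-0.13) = 1.29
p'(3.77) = 13.08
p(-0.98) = 4.88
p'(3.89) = 13.56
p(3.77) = 21.89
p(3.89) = 23.48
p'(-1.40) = -7.60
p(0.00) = 1.00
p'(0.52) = 0.08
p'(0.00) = -2.00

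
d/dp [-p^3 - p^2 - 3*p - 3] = -3*p^2 - 2*p - 3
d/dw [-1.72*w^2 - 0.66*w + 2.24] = -3.44*w - 0.66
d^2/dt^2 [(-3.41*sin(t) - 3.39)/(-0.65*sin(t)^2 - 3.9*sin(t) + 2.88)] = (-1.440725*sin(t)^5 + 2.91525*sin(t)^4 - 61.20062*sin(t)^3 - 106.65369*sin(t)^2 + 23.5026359999999*sin(t) + 192.4182)/(0.65*sin(t)^2 + 3.9*sin(t) - 2.88)^3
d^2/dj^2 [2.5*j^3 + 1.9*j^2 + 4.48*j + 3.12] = 15.0*j + 3.8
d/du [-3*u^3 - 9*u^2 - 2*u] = -9*u^2 - 18*u - 2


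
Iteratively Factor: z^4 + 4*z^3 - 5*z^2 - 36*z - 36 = (z - 3)*(z^3 + 7*z^2 + 16*z + 12) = (z - 3)*(z + 3)*(z^2 + 4*z + 4) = (z - 3)*(z + 2)*(z + 3)*(z + 2)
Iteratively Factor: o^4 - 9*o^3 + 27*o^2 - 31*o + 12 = (o - 1)*(o^3 - 8*o^2 + 19*o - 12) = (o - 4)*(o - 1)*(o^2 - 4*o + 3) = (o - 4)*(o - 3)*(o - 1)*(o - 1)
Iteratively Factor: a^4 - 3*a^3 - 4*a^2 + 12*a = (a - 3)*(a^3 - 4*a) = (a - 3)*(a + 2)*(a^2 - 2*a) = a*(a - 3)*(a + 2)*(a - 2)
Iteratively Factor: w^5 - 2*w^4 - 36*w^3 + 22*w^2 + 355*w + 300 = (w - 5)*(w^4 + 3*w^3 - 21*w^2 - 83*w - 60) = (w - 5)*(w + 1)*(w^3 + 2*w^2 - 23*w - 60) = (w - 5)*(w + 1)*(w + 3)*(w^2 - w - 20) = (w - 5)*(w + 1)*(w + 3)*(w + 4)*(w - 5)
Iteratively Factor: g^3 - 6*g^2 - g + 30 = (g - 3)*(g^2 - 3*g - 10) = (g - 3)*(g + 2)*(g - 5)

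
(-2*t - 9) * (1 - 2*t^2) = 4*t^3 + 18*t^2 - 2*t - 9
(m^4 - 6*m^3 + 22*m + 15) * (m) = m^5 - 6*m^4 + 22*m^2 + 15*m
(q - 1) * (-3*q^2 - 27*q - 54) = -3*q^3 - 24*q^2 - 27*q + 54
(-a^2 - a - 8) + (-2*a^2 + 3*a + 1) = -3*a^2 + 2*a - 7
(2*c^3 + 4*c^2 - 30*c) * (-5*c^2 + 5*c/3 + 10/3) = -10*c^5 - 50*c^4/3 + 490*c^3/3 - 110*c^2/3 - 100*c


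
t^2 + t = t*(t + 1)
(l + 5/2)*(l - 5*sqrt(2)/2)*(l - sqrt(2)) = l^3 - 7*sqrt(2)*l^2/2 + 5*l^2/2 - 35*sqrt(2)*l/4 + 5*l + 25/2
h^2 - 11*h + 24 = (h - 8)*(h - 3)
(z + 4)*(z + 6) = z^2 + 10*z + 24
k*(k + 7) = k^2 + 7*k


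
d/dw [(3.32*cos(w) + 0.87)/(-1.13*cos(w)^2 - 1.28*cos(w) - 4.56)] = (-3.7516*cos(w)^2 - 1.9662*cos(w) + 14.0256)*sin(w)/(1.2769*cos(w)^4 + 2.8928*cos(w)^3 + 11.944*cos(w)^2 + 11.6736*cos(w) + 20.7936)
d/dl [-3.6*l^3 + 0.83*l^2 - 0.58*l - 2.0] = -10.8*l^2 + 1.66*l - 0.58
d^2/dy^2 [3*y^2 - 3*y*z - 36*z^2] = 6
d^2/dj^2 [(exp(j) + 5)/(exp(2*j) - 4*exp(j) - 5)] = (exp(4*j) + 24*exp(3*j) - 30*exp(2*j) + 160*exp(j) - 75)*exp(j)/(exp(6*j) - 12*exp(5*j) + 33*exp(4*j) + 56*exp(3*j) - 165*exp(2*j) - 300*exp(j) - 125)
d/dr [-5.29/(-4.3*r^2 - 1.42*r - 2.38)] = (-45.494*r - 7.5118)/(4.3*r^2 + 1.42*r + 2.38)^2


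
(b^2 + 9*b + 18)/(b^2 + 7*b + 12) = (b + 6)/(b + 4)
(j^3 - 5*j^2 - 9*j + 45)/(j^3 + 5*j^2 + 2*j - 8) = (j^3 - 5*j^2 - 9*j + 45)/(j^3 + 5*j^2 + 2*j - 8)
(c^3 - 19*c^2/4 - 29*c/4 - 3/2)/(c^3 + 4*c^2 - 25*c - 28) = (4*c^2 - 23*c - 6)/(4*(c^2 + 3*c - 28))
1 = 1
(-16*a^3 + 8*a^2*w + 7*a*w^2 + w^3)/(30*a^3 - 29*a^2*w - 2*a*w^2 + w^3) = (16*a^2 + 8*a*w + w^2)/(-30*a^2 - a*w + w^2)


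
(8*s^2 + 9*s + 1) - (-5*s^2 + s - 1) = 13*s^2 + 8*s + 2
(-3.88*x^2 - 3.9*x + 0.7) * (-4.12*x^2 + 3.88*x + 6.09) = 15.9856*x^4 + 1.0136*x^3 - 41.6452*x^2 - 21.035*x + 4.263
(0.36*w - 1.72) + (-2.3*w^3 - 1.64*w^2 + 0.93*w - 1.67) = -2.3*w^3 - 1.64*w^2 + 1.29*w - 3.39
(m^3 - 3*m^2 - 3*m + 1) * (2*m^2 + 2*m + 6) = 2*m^5 - 4*m^4 - 6*m^3 - 22*m^2 - 16*m + 6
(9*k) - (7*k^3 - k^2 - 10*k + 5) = -7*k^3 + k^2 + 19*k - 5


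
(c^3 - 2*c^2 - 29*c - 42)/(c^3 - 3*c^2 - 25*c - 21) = (c + 2)/(c + 1)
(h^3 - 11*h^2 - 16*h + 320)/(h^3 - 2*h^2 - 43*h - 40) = (h - 8)/(h + 1)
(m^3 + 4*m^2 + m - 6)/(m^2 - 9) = (m^2 + m - 2)/(m - 3)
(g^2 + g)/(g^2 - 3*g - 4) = g/(g - 4)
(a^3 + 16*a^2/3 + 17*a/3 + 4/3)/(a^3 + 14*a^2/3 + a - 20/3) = (3*a^2 + 4*a + 1)/(3*a^2 + 2*a - 5)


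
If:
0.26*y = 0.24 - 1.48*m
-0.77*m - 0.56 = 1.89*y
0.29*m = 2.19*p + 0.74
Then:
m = 0.23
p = -0.31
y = -0.39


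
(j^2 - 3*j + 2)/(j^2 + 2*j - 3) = (j - 2)/(j + 3)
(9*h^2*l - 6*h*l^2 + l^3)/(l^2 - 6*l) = (9*h^2 - 6*h*l + l^2)/(l - 6)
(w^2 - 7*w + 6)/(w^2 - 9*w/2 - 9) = 2*(w - 1)/(2*w + 3)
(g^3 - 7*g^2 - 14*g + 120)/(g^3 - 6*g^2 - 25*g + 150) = (g + 4)/(g + 5)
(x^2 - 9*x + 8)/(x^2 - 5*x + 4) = (x - 8)/(x - 4)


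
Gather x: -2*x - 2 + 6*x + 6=4*x + 4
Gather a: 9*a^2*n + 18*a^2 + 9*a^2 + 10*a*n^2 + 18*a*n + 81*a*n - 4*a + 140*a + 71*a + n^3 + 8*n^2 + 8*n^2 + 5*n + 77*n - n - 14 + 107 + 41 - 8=a^2*(9*n + 27) + a*(10*n^2 + 99*n + 207) + n^3 + 16*n^2 + 81*n + 126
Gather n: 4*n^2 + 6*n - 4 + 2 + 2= 4*n^2 + 6*n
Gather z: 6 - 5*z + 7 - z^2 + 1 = -z^2 - 5*z + 14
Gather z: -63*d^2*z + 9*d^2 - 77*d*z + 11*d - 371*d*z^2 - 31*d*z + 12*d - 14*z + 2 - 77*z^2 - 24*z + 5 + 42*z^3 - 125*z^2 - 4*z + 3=9*d^2 + 23*d + 42*z^3 + z^2*(-371*d - 202) + z*(-63*d^2 - 108*d - 42) + 10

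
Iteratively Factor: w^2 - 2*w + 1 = (w - 1)*(w - 1)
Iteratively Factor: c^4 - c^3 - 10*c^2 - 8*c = (c - 4)*(c^3 + 3*c^2 + 2*c) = c*(c - 4)*(c^2 + 3*c + 2) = c*(c - 4)*(c + 2)*(c + 1)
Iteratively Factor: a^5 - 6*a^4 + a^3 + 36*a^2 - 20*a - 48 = (a + 2)*(a^4 - 8*a^3 + 17*a^2 + 2*a - 24) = (a - 2)*(a + 2)*(a^3 - 6*a^2 + 5*a + 12) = (a - 2)*(a + 1)*(a + 2)*(a^2 - 7*a + 12) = (a - 3)*(a - 2)*(a + 1)*(a + 2)*(a - 4)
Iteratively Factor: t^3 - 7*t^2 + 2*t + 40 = (t - 5)*(t^2 - 2*t - 8) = (t - 5)*(t - 4)*(t + 2)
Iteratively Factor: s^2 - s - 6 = (s + 2)*(s - 3)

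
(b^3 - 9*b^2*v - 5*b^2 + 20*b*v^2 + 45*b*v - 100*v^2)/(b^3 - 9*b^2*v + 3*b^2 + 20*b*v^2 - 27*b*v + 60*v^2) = (b - 5)/(b + 3)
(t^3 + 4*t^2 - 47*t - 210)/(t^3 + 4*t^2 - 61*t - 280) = (t^2 - t - 42)/(t^2 - t - 56)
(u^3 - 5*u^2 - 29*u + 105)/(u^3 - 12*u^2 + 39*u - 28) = (u^2 + 2*u - 15)/(u^2 - 5*u + 4)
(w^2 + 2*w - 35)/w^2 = 1 + 2/w - 35/w^2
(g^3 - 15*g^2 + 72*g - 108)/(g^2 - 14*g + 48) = (g^2 - 9*g + 18)/(g - 8)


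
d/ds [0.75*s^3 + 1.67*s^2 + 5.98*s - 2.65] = 2.25*s^2 + 3.34*s + 5.98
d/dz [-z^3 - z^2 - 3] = z*(-3*z - 2)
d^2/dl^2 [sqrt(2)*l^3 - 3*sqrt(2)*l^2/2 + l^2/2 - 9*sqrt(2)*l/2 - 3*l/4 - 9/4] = 6*sqrt(2)*l - 3*sqrt(2) + 1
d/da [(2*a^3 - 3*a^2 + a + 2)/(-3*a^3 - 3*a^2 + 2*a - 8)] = (-15*a^4 + 14*a^3 - 33*a^2 + 60*a - 12)/(9*a^6 + 18*a^5 - 3*a^4 + 36*a^3 + 52*a^2 - 32*a + 64)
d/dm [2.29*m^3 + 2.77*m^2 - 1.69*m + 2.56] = 6.87*m^2 + 5.54*m - 1.69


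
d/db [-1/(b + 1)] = (b + 1)^(-2)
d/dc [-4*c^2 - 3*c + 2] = -8*c - 3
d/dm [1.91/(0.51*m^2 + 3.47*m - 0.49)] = (-1.9482*m - 6.6277)/(0.51*m^2 + 3.47*m - 0.49)^2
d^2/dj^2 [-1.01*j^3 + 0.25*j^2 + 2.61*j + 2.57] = 0.5 - 6.06*j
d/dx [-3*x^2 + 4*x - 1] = 4 - 6*x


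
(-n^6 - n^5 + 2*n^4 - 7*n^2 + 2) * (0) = 0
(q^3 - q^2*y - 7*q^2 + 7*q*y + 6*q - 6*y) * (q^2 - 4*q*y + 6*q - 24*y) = q^5 - 5*q^4*y - q^4 + 4*q^3*y^2 + 5*q^3*y - 36*q^3 - 4*q^2*y^2 + 180*q^2*y + 36*q^2 - 144*q*y^2 - 180*q*y + 144*y^2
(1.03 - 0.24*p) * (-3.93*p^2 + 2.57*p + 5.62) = 0.9432*p^3 - 4.6647*p^2 + 1.2983*p + 5.7886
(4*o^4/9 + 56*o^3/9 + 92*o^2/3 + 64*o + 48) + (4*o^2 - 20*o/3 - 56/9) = 4*o^4/9 + 56*o^3/9 + 104*o^2/3 + 172*o/3 + 376/9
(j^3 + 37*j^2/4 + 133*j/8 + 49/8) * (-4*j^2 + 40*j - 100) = -4*j^5 + 3*j^4 + 407*j^3/2 - 569*j^2/2 - 2835*j/2 - 1225/2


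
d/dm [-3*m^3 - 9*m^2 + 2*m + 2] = -9*m^2 - 18*m + 2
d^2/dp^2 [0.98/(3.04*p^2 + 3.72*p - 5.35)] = (-18.113536*p^2 - 22.165248*p + 0.98*(6.08*p + 3.72)*(12.16*p + 7.44) + 31.87744)/(3.04*p^2 + 3.72*p - 5.35)^3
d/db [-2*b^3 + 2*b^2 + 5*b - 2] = -6*b^2 + 4*b + 5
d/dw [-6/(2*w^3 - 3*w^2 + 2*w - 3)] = 12*(3*w^2 - 3*w + 1)/(2*w^3 - 3*w^2 + 2*w - 3)^2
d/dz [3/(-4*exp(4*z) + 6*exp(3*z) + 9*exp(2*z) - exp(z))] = 3*(16*exp(3*z) - 18*exp(2*z) - 18*exp(z) + 1)*exp(-z)/(4*exp(3*z) - 6*exp(2*z) - 9*exp(z) + 1)^2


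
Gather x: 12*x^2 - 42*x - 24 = 12*x^2 - 42*x - 24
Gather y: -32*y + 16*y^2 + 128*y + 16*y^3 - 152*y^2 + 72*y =16*y^3 - 136*y^2 + 168*y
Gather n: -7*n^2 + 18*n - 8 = -7*n^2 + 18*n - 8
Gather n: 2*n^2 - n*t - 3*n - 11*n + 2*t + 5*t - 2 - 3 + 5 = 2*n^2 + n*(-t - 14) + 7*t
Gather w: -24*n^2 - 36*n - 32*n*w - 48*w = -24*n^2 - 36*n + w*(-32*n - 48)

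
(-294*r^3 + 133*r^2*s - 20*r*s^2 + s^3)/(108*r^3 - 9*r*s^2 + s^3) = (-49*r^2 + 14*r*s - s^2)/(18*r^2 + 3*r*s - s^2)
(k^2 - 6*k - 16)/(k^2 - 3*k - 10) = (k - 8)/(k - 5)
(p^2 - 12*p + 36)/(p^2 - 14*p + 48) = (p - 6)/(p - 8)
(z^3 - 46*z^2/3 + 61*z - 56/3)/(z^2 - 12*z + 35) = (3*z^2 - 25*z + 8)/(3*(z - 5))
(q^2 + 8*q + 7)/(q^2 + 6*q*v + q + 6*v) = (q + 7)/(q + 6*v)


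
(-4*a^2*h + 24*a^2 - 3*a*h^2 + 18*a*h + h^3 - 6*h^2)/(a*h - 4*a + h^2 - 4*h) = (-4*a*h + 24*a + h^2 - 6*h)/(h - 4)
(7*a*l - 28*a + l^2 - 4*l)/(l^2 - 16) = (7*a + l)/(l + 4)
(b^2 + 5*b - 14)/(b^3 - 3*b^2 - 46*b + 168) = (b - 2)/(b^2 - 10*b + 24)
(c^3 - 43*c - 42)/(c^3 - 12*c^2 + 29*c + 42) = (c + 6)/(c - 6)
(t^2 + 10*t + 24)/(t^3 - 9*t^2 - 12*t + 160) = (t + 6)/(t^2 - 13*t + 40)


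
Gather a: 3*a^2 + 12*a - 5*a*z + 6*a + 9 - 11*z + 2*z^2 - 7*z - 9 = 3*a^2 + a*(18 - 5*z) + 2*z^2 - 18*z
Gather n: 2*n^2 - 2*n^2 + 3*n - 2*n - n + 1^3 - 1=0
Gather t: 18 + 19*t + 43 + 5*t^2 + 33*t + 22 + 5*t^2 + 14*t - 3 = 10*t^2 + 66*t + 80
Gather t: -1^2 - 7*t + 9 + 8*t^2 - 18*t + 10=8*t^2 - 25*t + 18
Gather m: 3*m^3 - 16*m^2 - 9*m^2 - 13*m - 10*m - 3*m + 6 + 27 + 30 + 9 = 3*m^3 - 25*m^2 - 26*m + 72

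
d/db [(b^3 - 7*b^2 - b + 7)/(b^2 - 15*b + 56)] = (b^2 - 16*b + 1)/(b^2 - 16*b + 64)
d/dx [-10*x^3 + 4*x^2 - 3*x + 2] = -30*x^2 + 8*x - 3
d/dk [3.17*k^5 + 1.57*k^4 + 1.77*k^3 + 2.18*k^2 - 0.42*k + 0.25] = 15.85*k^4 + 6.28*k^3 + 5.31*k^2 + 4.36*k - 0.42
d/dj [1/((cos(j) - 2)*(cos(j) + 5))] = (2*cos(j) + 3)*sin(j)/((cos(j) - 2)^2*(cos(j) + 5)^2)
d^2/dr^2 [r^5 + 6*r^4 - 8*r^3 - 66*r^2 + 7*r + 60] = 20*r^3 + 72*r^2 - 48*r - 132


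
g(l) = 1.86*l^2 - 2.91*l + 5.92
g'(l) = 3.72*l - 2.91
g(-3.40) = 37.32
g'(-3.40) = -15.56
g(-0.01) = 5.95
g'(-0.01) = -2.95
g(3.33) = 16.86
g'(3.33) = 9.48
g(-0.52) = 7.94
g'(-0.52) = -4.84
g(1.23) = 5.15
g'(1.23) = 1.67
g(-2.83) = 29.05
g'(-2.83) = -13.44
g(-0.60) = 8.34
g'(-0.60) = -5.14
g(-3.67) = 41.65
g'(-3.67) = -16.56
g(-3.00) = 31.39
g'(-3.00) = -14.07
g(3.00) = 13.93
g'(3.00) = 8.25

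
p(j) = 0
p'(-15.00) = 0.00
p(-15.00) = 0.00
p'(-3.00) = 0.00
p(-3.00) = 0.00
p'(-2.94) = 0.00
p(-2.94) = 0.00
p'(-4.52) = 0.00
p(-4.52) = 0.00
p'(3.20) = 0.00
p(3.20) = 0.00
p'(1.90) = 0.00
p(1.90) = 0.00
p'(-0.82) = 0.00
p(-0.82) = 0.00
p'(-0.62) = 0.00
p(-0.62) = 0.00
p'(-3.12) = 0.00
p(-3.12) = 0.00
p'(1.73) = 0.00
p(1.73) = 0.00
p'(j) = 0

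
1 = 1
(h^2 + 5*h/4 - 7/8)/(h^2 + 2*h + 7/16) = 2*(2*h - 1)/(4*h + 1)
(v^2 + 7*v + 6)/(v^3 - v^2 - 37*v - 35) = (v + 6)/(v^2 - 2*v - 35)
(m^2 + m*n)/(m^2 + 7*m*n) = (m + n)/(m + 7*n)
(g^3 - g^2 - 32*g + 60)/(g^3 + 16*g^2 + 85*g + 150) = (g^2 - 7*g + 10)/(g^2 + 10*g + 25)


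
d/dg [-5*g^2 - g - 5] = -10*g - 1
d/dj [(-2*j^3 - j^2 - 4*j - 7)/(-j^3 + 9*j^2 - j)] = (-19*j^4 - 4*j^3 + 16*j^2 + 126*j - 7)/(j^2*(j^4 - 18*j^3 + 83*j^2 - 18*j + 1))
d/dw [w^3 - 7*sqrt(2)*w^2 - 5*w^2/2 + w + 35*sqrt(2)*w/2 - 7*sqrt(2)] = 3*w^2 - 14*sqrt(2)*w - 5*w + 1 + 35*sqrt(2)/2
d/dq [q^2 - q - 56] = 2*q - 1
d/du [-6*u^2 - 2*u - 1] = -12*u - 2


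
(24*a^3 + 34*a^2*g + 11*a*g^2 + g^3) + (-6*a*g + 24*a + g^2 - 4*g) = 24*a^3 + 34*a^2*g + 11*a*g^2 - 6*a*g + 24*a + g^3 + g^2 - 4*g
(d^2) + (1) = d^2 + 1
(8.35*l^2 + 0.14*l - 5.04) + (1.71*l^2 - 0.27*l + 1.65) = 10.06*l^2 - 0.13*l - 3.39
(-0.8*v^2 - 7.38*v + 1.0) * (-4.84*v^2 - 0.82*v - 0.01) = 3.872*v^4 + 36.3752*v^3 + 1.2196*v^2 - 0.7462*v - 0.01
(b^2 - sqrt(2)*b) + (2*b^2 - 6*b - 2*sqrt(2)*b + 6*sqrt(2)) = 3*b^2 - 6*b - 3*sqrt(2)*b + 6*sqrt(2)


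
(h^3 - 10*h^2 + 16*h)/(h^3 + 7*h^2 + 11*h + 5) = h*(h^2 - 10*h + 16)/(h^3 + 7*h^2 + 11*h + 5)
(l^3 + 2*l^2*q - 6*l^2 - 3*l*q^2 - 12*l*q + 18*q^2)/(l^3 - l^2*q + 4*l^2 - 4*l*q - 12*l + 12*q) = (l^2 + 3*l*q - 6*l - 18*q)/(l^2 + 4*l - 12)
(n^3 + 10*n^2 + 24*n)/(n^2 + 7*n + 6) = n*(n + 4)/(n + 1)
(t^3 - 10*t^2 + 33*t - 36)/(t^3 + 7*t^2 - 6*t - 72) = (t^2 - 7*t + 12)/(t^2 + 10*t + 24)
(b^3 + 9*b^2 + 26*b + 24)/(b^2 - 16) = (b^2 + 5*b + 6)/(b - 4)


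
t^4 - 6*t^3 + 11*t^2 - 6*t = t*(t - 3)*(t - 2)*(t - 1)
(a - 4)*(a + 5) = a^2 + a - 20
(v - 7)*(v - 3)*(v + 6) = v^3 - 4*v^2 - 39*v + 126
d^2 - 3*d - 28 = (d - 7)*(d + 4)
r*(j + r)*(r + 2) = j*r^2 + 2*j*r + r^3 + 2*r^2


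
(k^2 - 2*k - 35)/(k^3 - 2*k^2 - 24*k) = (-k^2 + 2*k + 35)/(k*(-k^2 + 2*k + 24))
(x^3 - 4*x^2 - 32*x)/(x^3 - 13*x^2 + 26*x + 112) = x*(x + 4)/(x^2 - 5*x - 14)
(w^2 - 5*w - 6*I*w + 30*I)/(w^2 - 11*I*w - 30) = (w - 5)/(w - 5*I)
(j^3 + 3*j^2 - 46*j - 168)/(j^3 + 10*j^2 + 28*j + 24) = (j^2 - 3*j - 28)/(j^2 + 4*j + 4)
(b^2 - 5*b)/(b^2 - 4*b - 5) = b/(b + 1)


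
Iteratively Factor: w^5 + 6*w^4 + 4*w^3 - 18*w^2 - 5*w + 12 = (w + 1)*(w^4 + 5*w^3 - w^2 - 17*w + 12) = (w - 1)*(w + 1)*(w^3 + 6*w^2 + 5*w - 12) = (w - 1)*(w + 1)*(w + 3)*(w^2 + 3*w - 4) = (w - 1)^2*(w + 1)*(w + 3)*(w + 4)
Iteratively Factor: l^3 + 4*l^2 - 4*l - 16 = (l + 4)*(l^2 - 4) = (l - 2)*(l + 4)*(l + 2)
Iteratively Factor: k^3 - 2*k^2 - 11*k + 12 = (k - 4)*(k^2 + 2*k - 3) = (k - 4)*(k + 3)*(k - 1)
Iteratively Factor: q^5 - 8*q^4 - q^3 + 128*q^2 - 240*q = (q - 3)*(q^4 - 5*q^3 - 16*q^2 + 80*q) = (q - 4)*(q - 3)*(q^3 - q^2 - 20*q) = (q - 4)*(q - 3)*(q + 4)*(q^2 - 5*q) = q*(q - 4)*(q - 3)*(q + 4)*(q - 5)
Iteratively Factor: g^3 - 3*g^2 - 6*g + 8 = (g - 1)*(g^2 - 2*g - 8) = (g - 4)*(g - 1)*(g + 2)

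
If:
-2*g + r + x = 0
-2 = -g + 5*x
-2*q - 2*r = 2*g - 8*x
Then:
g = 5*x + 2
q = -10*x - 6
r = 9*x + 4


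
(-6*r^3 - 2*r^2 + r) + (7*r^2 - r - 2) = -6*r^3 + 5*r^2 - 2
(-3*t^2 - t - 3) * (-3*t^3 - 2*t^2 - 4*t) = 9*t^5 + 9*t^4 + 23*t^3 + 10*t^2 + 12*t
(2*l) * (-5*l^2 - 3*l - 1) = -10*l^3 - 6*l^2 - 2*l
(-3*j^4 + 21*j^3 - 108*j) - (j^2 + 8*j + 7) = -3*j^4 + 21*j^3 - j^2 - 116*j - 7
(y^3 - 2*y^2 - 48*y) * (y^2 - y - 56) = y^5 - 3*y^4 - 102*y^3 + 160*y^2 + 2688*y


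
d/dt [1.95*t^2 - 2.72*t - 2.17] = 3.9*t - 2.72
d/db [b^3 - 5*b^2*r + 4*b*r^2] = 3*b^2 - 10*b*r + 4*r^2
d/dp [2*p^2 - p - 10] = 4*p - 1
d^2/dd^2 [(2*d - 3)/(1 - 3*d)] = 42/(3*d - 1)^3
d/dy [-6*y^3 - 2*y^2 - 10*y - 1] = -18*y^2 - 4*y - 10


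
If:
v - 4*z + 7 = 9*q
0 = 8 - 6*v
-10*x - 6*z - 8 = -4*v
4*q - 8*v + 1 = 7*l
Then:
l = -16*z/63 - 23/27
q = 25/27 - 4*z/9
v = 4/3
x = -3*z/5 - 4/15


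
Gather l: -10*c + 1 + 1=2 - 10*c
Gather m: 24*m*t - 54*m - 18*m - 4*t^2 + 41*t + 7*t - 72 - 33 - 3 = m*(24*t - 72) - 4*t^2 + 48*t - 108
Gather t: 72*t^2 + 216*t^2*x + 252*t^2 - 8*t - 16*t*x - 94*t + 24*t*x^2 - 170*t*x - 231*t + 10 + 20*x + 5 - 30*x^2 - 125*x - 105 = t^2*(216*x + 324) + t*(24*x^2 - 186*x - 333) - 30*x^2 - 105*x - 90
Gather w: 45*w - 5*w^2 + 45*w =-5*w^2 + 90*w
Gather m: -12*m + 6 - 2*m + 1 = 7 - 14*m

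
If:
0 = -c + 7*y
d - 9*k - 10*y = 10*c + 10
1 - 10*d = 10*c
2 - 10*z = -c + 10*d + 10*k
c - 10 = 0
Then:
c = 10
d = -99/10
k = -3131/210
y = 10/7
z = 2731/105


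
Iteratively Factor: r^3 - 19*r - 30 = (r + 3)*(r^2 - 3*r - 10) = (r + 2)*(r + 3)*(r - 5)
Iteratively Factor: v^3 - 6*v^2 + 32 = (v - 4)*(v^2 - 2*v - 8) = (v - 4)^2*(v + 2)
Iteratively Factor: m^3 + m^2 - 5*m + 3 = (m + 3)*(m^2 - 2*m + 1) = (m - 1)*(m + 3)*(m - 1)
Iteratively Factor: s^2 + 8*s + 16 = (s + 4)*(s + 4)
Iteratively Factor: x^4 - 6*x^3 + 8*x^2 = (x - 2)*(x^3 - 4*x^2) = x*(x - 2)*(x^2 - 4*x) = x*(x - 4)*(x - 2)*(x)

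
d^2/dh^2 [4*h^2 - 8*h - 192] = 8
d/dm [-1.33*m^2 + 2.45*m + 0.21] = 2.45 - 2.66*m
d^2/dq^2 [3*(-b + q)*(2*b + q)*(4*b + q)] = 30*b + 18*q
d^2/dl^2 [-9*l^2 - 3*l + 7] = -18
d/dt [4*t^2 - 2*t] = 8*t - 2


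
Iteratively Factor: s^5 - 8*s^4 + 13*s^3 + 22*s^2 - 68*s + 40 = (s - 2)*(s^4 - 6*s^3 + s^2 + 24*s - 20) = (s - 5)*(s - 2)*(s^3 - s^2 - 4*s + 4) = (s - 5)*(s - 2)^2*(s^2 + s - 2) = (s - 5)*(s - 2)^2*(s + 2)*(s - 1)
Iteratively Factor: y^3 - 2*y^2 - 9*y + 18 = (y - 3)*(y^2 + y - 6) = (y - 3)*(y + 3)*(y - 2)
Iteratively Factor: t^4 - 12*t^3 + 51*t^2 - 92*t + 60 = (t - 3)*(t^3 - 9*t^2 + 24*t - 20) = (t - 3)*(t - 2)*(t^2 - 7*t + 10) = (t - 5)*(t - 3)*(t - 2)*(t - 2)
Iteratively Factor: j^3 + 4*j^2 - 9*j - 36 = (j - 3)*(j^2 + 7*j + 12) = (j - 3)*(j + 4)*(j + 3)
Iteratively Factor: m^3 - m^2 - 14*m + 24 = (m - 3)*(m^2 + 2*m - 8) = (m - 3)*(m + 4)*(m - 2)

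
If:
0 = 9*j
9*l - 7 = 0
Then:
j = 0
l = 7/9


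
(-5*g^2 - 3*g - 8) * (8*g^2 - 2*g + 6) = -40*g^4 - 14*g^3 - 88*g^2 - 2*g - 48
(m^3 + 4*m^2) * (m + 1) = m^4 + 5*m^3 + 4*m^2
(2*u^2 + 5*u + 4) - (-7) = 2*u^2 + 5*u + 11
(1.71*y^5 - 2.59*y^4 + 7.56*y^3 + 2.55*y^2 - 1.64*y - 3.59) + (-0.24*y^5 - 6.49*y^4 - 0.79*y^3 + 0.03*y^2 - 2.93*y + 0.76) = 1.47*y^5 - 9.08*y^4 + 6.77*y^3 + 2.58*y^2 - 4.57*y - 2.83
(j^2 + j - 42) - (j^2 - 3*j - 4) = 4*j - 38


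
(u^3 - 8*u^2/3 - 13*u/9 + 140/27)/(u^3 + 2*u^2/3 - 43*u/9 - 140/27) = (3*u - 5)/(3*u + 5)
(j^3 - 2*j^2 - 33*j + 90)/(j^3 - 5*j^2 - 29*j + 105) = (j^2 + j - 30)/(j^2 - 2*j - 35)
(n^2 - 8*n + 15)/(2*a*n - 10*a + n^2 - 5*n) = (n - 3)/(2*a + n)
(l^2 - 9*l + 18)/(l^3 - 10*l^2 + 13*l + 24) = (l - 6)/(l^2 - 7*l - 8)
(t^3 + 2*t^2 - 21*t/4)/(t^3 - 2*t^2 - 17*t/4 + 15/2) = t*(2*t + 7)/(2*t^2 - t - 10)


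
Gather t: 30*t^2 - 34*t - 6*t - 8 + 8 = 30*t^2 - 40*t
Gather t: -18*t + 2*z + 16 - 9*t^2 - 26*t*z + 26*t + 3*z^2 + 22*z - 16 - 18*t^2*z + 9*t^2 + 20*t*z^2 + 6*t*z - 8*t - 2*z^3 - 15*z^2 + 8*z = -18*t^2*z + t*(20*z^2 - 20*z) - 2*z^3 - 12*z^2 + 32*z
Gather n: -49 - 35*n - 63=-35*n - 112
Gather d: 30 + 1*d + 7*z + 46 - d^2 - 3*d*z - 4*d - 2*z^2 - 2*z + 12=-d^2 + d*(-3*z - 3) - 2*z^2 + 5*z + 88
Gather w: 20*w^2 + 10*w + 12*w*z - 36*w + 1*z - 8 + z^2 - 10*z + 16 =20*w^2 + w*(12*z - 26) + z^2 - 9*z + 8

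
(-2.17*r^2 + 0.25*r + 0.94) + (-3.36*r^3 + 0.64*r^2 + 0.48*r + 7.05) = -3.36*r^3 - 1.53*r^2 + 0.73*r + 7.99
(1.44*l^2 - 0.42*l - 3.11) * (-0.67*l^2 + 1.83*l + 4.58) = -0.9648*l^4 + 2.9166*l^3 + 7.9103*l^2 - 7.6149*l - 14.2438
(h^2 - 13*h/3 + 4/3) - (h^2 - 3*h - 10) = 34/3 - 4*h/3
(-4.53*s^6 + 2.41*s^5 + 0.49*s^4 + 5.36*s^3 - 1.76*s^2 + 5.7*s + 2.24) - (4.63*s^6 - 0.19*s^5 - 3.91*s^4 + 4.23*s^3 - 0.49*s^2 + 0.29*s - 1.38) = -9.16*s^6 + 2.6*s^5 + 4.4*s^4 + 1.13*s^3 - 1.27*s^2 + 5.41*s + 3.62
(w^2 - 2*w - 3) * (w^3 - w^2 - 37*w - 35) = w^5 - 3*w^4 - 38*w^3 + 42*w^2 + 181*w + 105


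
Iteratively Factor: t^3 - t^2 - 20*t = (t)*(t^2 - t - 20) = t*(t + 4)*(t - 5)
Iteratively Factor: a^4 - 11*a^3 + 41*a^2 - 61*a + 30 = (a - 5)*(a^3 - 6*a^2 + 11*a - 6) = (a - 5)*(a - 2)*(a^2 - 4*a + 3) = (a - 5)*(a - 3)*(a - 2)*(a - 1)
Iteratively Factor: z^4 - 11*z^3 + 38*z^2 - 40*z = (z - 5)*(z^3 - 6*z^2 + 8*z) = (z - 5)*(z - 2)*(z^2 - 4*z) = (z - 5)*(z - 4)*(z - 2)*(z)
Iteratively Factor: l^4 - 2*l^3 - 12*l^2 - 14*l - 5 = (l + 1)*(l^3 - 3*l^2 - 9*l - 5) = (l + 1)^2*(l^2 - 4*l - 5) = (l + 1)^3*(l - 5)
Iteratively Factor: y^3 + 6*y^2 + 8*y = (y + 4)*(y^2 + 2*y) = (y + 2)*(y + 4)*(y)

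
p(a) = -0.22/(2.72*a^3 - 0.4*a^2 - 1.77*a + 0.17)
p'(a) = -0.22*(-8.16*a^2 + 0.8*a + 1.77)/(2.72*a^3 - 0.4*a^2 - 1.77*a + 0.17)^2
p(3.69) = -0.00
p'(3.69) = 0.00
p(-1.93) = 0.01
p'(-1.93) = 0.02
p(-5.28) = 0.00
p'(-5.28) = 0.00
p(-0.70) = -0.79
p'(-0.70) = 7.82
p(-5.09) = 0.00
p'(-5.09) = 0.00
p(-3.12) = 0.00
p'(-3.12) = 0.00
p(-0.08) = -0.72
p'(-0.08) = -3.84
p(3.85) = -0.00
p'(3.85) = 0.00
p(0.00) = -1.29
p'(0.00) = -13.47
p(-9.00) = 0.00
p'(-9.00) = 0.00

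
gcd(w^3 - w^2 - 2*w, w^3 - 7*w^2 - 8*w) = w^2 + w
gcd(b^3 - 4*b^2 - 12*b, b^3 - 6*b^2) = b^2 - 6*b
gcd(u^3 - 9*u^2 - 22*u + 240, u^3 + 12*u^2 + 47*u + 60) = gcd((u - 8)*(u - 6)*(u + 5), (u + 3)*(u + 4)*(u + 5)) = u + 5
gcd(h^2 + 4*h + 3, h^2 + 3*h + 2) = h + 1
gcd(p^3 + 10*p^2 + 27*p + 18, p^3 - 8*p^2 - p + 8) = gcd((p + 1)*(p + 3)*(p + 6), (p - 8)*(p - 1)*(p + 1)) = p + 1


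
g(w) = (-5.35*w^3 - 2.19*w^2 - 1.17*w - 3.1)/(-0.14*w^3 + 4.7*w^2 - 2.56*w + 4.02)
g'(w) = (-16.05*w^2 - 4.38*w - 1.17)/(-0.14*w^3 + 4.7*w^2 - 2.56*w + 4.02) + (0.42*w^2 - 9.4*w + 2.56)*(-5.35*w^3 - 2.19*w^2 - 1.17*w - 3.1)/(-0.14*w^3 + 4.7*w^2 - 2.56*w + 4.02)^2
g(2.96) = -4.84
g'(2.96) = -1.48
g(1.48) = -2.68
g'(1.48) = -1.48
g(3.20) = -5.20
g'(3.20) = -1.50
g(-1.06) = 0.17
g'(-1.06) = -1.02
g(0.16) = -0.90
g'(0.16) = -0.87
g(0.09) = -0.84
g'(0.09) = -0.82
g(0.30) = -1.03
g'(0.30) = -1.01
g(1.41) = -2.57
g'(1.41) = -1.48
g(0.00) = -0.77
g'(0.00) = -0.78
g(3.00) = -4.90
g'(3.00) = -1.48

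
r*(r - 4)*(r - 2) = r^3 - 6*r^2 + 8*r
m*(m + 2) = m^2 + 2*m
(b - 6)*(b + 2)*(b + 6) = b^3 + 2*b^2 - 36*b - 72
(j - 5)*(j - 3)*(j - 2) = j^3 - 10*j^2 + 31*j - 30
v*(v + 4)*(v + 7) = v^3 + 11*v^2 + 28*v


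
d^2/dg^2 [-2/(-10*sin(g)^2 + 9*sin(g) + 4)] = 2*(400*sin(g)^4 - 270*sin(g)^3 - 359*sin(g)^2 + 504*sin(g) - 242)/(-10*sin(g)^2 + 9*sin(g) + 4)^3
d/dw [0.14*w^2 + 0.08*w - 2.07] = 0.28*w + 0.08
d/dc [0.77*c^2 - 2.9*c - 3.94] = 1.54*c - 2.9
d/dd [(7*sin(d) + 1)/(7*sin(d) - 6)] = -49*cos(d)/(7*sin(d) - 6)^2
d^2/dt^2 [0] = 0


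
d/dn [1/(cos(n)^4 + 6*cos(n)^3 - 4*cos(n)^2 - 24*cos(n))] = (-5*cos(n) + 9*cos(2*n) + cos(3*n) - 15)*sin(n)/((cos(n)^3 + 6*cos(n)^2 - 4*cos(n) - 24)^2*cos(n)^2)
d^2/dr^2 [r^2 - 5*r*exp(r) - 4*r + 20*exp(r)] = -5*r*exp(r) + 10*exp(r) + 2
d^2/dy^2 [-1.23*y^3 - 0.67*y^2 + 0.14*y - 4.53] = -7.38*y - 1.34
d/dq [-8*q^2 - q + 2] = -16*q - 1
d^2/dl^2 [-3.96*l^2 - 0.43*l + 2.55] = -7.92000000000000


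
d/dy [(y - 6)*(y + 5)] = 2*y - 1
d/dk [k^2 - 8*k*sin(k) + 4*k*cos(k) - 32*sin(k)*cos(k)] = -4*k*sin(k) - 8*k*cos(k) + 2*k - 8*sin(k) + 4*cos(k) - 32*cos(2*k)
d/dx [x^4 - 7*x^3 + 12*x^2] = x*(4*x^2 - 21*x + 24)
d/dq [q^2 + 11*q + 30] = 2*q + 11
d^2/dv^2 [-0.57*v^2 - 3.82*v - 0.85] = -1.14000000000000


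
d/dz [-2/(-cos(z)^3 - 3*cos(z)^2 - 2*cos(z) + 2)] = 2*(3*cos(z)^2 + 6*cos(z) + 2)*sin(z)/(cos(z)^3 + 3*cos(z)^2 + 2*cos(z) - 2)^2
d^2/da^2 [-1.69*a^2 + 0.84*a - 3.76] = -3.38000000000000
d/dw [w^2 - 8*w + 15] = 2*w - 8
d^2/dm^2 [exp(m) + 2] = exp(m)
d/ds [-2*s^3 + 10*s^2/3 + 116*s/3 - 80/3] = -6*s^2 + 20*s/3 + 116/3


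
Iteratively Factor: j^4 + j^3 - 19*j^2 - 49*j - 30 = (j + 1)*(j^3 - 19*j - 30) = (j + 1)*(j + 2)*(j^2 - 2*j - 15) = (j + 1)*(j + 2)*(j + 3)*(j - 5)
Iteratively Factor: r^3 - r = (r)*(r^2 - 1) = r*(r - 1)*(r + 1)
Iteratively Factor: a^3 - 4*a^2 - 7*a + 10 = (a - 1)*(a^2 - 3*a - 10) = (a - 5)*(a - 1)*(a + 2)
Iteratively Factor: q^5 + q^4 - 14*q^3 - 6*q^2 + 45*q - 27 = (q + 3)*(q^4 - 2*q^3 - 8*q^2 + 18*q - 9) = (q - 3)*(q + 3)*(q^3 + q^2 - 5*q + 3) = (q - 3)*(q - 1)*(q + 3)*(q^2 + 2*q - 3) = (q - 3)*(q - 1)*(q + 3)^2*(q - 1)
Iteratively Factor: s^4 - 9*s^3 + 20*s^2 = (s)*(s^3 - 9*s^2 + 20*s) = s*(s - 5)*(s^2 - 4*s) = s^2*(s - 5)*(s - 4)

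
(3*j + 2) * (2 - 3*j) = 4 - 9*j^2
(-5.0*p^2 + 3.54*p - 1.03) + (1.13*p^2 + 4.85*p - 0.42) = -3.87*p^2 + 8.39*p - 1.45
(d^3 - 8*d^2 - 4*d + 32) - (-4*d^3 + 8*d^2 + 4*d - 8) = 5*d^3 - 16*d^2 - 8*d + 40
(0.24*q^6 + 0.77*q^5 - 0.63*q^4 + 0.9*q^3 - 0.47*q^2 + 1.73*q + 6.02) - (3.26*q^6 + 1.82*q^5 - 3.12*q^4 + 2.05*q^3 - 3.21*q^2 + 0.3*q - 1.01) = -3.02*q^6 - 1.05*q^5 + 2.49*q^4 - 1.15*q^3 + 2.74*q^2 + 1.43*q + 7.03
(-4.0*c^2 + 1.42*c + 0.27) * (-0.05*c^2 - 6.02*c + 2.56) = 0.2*c^4 + 24.009*c^3 - 18.8019*c^2 + 2.0098*c + 0.6912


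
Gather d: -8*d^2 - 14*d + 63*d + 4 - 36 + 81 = -8*d^2 + 49*d + 49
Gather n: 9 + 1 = 10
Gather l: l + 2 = l + 2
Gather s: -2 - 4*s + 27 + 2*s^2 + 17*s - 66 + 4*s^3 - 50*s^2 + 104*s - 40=4*s^3 - 48*s^2 + 117*s - 81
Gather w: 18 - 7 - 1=10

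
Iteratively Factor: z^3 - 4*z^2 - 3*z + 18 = (z + 2)*(z^2 - 6*z + 9) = (z - 3)*(z + 2)*(z - 3)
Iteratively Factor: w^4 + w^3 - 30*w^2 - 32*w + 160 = (w - 2)*(w^3 + 3*w^2 - 24*w - 80) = (w - 2)*(w + 4)*(w^2 - w - 20) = (w - 2)*(w + 4)^2*(w - 5)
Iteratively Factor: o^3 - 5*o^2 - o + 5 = (o - 1)*(o^2 - 4*o - 5) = (o - 5)*(o - 1)*(o + 1)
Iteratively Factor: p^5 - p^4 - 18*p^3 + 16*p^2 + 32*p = (p + 1)*(p^4 - 2*p^3 - 16*p^2 + 32*p) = (p - 4)*(p + 1)*(p^3 + 2*p^2 - 8*p) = (p - 4)*(p + 1)*(p + 4)*(p^2 - 2*p) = p*(p - 4)*(p + 1)*(p + 4)*(p - 2)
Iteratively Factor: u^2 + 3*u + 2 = (u + 2)*(u + 1)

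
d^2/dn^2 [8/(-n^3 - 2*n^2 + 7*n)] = 16*(n*(3*n + 2)*(n^2 + 2*n - 7) - (3*n^2 + 4*n - 7)^2)/(n^3*(n^2 + 2*n - 7)^3)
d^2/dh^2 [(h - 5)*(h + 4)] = 2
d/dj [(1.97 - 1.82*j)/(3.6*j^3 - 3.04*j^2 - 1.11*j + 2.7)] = (13.104*j^3 - 26.8088*j^2 + 11.9776*j - 2.7273)/(12.96*j^6 - 21.888*j^5 + 1.2496*j^4 + 26.1888*j^3 - 15.1839*j^2 - 5.994*j + 7.29)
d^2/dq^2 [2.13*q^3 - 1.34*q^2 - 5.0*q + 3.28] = 12.78*q - 2.68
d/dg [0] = 0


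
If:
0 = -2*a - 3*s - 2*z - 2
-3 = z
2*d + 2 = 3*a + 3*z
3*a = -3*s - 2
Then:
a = -6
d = -29/2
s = 16/3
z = -3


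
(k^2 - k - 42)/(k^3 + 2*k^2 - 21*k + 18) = (k - 7)/(k^2 - 4*k + 3)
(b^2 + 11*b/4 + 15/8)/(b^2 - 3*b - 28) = (8*b^2 + 22*b + 15)/(8*(b^2 - 3*b - 28))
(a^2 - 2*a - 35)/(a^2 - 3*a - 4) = (-a^2 + 2*a + 35)/(-a^2 + 3*a + 4)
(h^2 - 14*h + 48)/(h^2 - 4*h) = (h^2 - 14*h + 48)/(h*(h - 4))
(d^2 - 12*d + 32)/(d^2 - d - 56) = (d - 4)/(d + 7)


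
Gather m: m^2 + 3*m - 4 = m^2 + 3*m - 4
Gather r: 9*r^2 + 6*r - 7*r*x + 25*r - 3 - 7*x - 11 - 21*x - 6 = 9*r^2 + r*(31 - 7*x) - 28*x - 20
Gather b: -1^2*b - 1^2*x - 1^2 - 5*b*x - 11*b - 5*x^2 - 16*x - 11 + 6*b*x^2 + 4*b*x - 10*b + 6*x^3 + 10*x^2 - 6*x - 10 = b*(6*x^2 - x - 22) + 6*x^3 + 5*x^2 - 23*x - 22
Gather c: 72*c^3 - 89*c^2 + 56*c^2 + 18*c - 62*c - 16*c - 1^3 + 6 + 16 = 72*c^3 - 33*c^2 - 60*c + 21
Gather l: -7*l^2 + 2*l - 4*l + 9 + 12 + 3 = -7*l^2 - 2*l + 24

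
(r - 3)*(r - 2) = r^2 - 5*r + 6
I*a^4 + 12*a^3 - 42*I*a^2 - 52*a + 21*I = (a - 7*I)*(a - 3*I)*(a - I)*(I*a + 1)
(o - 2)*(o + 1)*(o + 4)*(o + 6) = o^4 + 9*o^3 + 12*o^2 - 44*o - 48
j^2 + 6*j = j*(j + 6)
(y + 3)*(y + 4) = y^2 + 7*y + 12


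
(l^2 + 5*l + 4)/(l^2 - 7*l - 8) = (l + 4)/(l - 8)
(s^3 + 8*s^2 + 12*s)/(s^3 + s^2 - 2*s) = (s + 6)/(s - 1)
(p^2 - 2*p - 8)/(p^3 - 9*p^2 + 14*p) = (p^2 - 2*p - 8)/(p*(p^2 - 9*p + 14))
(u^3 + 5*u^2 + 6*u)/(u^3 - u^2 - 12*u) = (u + 2)/(u - 4)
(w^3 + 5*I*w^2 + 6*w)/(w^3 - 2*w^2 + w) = (w^2 + 5*I*w + 6)/(w^2 - 2*w + 1)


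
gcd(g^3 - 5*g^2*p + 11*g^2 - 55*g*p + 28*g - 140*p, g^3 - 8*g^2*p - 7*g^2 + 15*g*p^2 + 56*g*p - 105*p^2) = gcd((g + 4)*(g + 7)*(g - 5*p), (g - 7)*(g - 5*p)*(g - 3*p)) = -g + 5*p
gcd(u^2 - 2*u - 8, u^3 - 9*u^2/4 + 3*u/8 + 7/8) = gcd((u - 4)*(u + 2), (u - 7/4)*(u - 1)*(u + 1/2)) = 1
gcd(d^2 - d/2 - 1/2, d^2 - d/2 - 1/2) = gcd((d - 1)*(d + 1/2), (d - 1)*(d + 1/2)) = d^2 - d/2 - 1/2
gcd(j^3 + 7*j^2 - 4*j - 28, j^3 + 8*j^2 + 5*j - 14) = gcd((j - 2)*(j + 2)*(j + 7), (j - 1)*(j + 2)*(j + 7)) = j^2 + 9*j + 14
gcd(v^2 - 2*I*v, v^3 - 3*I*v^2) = v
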